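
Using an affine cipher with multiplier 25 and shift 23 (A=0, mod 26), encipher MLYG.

LMZR

M(12): 25·12+23=323≡11 → L
L(11): 25·11+23=298≡12 → M
Y(24): 25·24+23=623≡25 → Z
G(6): 25·6+23=173≡17 → R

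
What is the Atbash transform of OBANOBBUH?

LYZMLYYFS

O(14) → L(11)
B(1) → Y(24)
A(0) → Z(25)
N(13) → M(12)
O(14) → L(11)
B(1) → Y(24)
B(1) → Y(24)
U(20) → F(5)
H(7) → S(18)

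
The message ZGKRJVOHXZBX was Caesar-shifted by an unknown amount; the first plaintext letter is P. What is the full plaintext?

From the crib: Z(25)−P(15)=10, so the shift is 10.
Subtract 10 from each ciphertext letter:
Z(25): 25−10=15 → P
G(6): 6−10=-4≡22 → W
K(10): 10−10=0 → A
R(17): 17−10=7 → H
J(9): 9−10=-1≡25 → Z
V(21): 21−10=11 → L
O(14): 14−10=4 → E
H(7): 7−10=-3≡23 → X
X(23): 23−10=13 → N
Z(25): 25−10=15 → P
B(1): 1−10=-9≡17 → R
X(23): 23−10=13 → N

PWAHZLEXNPRN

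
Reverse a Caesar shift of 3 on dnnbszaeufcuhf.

akkypwxbrczrec

d(3): 3−3=0 → a
n(13): 13−3=10 → k
n(13): 13−3=10 → k
b(1): 1−3=-2≡24 → y
s(18): 18−3=15 → p
z(25): 25−3=22 → w
a(0): 0−3=-3≡23 → x
e(4): 4−3=1 → b
u(20): 20−3=17 → r
f(5): 5−3=2 → c
c(2): 2−3=-1≡25 → z
u(20): 20−3=17 → r
h(7): 7−3=4 → e
f(5): 5−3=2 → c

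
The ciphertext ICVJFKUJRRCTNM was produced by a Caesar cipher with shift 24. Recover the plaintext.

KEXLHMWLTTEVPO

I(8): 8−24=-16≡10 → K
C(2): 2−24=-22≡4 → E
V(21): 21−24=-3≡23 → X
J(9): 9−24=-15≡11 → L
F(5): 5−24=-19≡7 → H
K(10): 10−24=-14≡12 → M
U(20): 20−24=-4≡22 → W
J(9): 9−24=-15≡11 → L
R(17): 17−24=-7≡19 → T
R(17): 17−24=-7≡19 → T
C(2): 2−24=-22≡4 → E
T(19): 19−24=-5≡21 → V
N(13): 13−24=-11≡15 → P
M(12): 12−24=-12≡14 → O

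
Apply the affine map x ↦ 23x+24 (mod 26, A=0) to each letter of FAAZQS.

F(5): 23·5+24=139≡9 → J
A(0): 23·0+24=24 → Y
A(0): 23·0+24=24 → Y
Z(25): 23·25+24=599≡1 → B
Q(16): 23·16+24=392≡2 → C
S(18): 23·18+24=438≡22 → W

JYYBCW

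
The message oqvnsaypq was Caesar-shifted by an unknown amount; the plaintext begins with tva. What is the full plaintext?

From the crib: o(14)−t(19)=-5≡21, so the shift is 21.
Subtract 21 from each ciphertext letter:
o(14): 14−21=-7≡19 → t
q(16): 16−21=-5≡21 → v
v(21): 21−21=0 → a
n(13): 13−21=-8≡18 → s
s(18): 18−21=-3≡23 → x
a(0): 0−21=-21≡5 → f
y(24): 24−21=3 → d
p(15): 15−21=-6≡20 → u
q(16): 16−21=-5≡21 → v

tvasxfduv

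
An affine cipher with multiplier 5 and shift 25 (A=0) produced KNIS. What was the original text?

The inverse of 5 mod 26 is 21, since 5·21=105≡1. Apply D(y)=21·(y−25) mod 26:
K(10): 21·(10−25)=-315≡23 → X
N(13): 21·(13−25)=-252≡8 → I
I(8): 21·(8−25)=-357≡7 → H
S(18): 21·(18−25)=-147≡9 → J

XIHJ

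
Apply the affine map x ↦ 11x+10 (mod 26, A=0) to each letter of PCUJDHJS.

P(15): 11·15+10=175≡19 → T
C(2): 11·2+10=32≡6 → G
U(20): 11·20+10=230≡22 → W
J(9): 11·9+10=109≡5 → F
D(3): 11·3+10=43≡17 → R
H(7): 11·7+10=87≡9 → J
J(9): 11·9+10=109≡5 → F
S(18): 11·18+10=208≡0 → A

TGWFRJFA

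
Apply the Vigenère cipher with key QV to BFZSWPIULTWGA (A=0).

Repeat the key across the message: QVQVQVQVQVQVQ
B(1)+Q(16): 17 → R
F(5)+V(21): 26≡0 → A
Z(25)+Q(16): 41≡15 → P
S(18)+V(21): 39≡13 → N
W(22)+Q(16): 38≡12 → M
P(15)+V(21): 36≡10 → K
I(8)+Q(16): 24 → Y
U(20)+V(21): 41≡15 → P
L(11)+Q(16): 27≡1 → B
T(19)+V(21): 40≡14 → O
W(22)+Q(16): 38≡12 → M
G(6)+V(21): 27≡1 → B
A(0)+Q(16): 16 → Q

RAPNMKYPBOMBQ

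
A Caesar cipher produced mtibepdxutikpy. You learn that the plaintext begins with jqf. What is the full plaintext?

From the crib: m(12)−j(9)=3, so the shift is 3.
Subtract 3 from each ciphertext letter:
m(12): 12−3=9 → j
t(19): 19−3=16 → q
i(8): 8−3=5 → f
b(1): 1−3=-2≡24 → y
e(4): 4−3=1 → b
p(15): 15−3=12 → m
d(3): 3−3=0 → a
x(23): 23−3=20 → u
u(20): 20−3=17 → r
t(19): 19−3=16 → q
i(8): 8−3=5 → f
k(10): 10−3=7 → h
p(15): 15−3=12 → m
y(24): 24−3=21 → v

jqfybmaurqfhmv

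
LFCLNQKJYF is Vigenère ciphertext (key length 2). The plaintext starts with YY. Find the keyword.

Subtract each crib letter from the matching ciphertext letter (mod 26):
L(11)−Y(24)=-13≡13 → N
F(5)−Y(24)=-19≡7 → H

NH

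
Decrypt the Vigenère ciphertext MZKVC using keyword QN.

Repeat the key across the ciphertext: QNQNQ
M(12)−Q(16): -4≡22 → W
Z(25)−N(13): 12 → M
K(10)−Q(16): -6≡20 → U
V(21)−N(13): 8 → I
C(2)−Q(16): -14≡12 → M

WMUIM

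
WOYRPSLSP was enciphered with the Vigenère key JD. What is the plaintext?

NLPOGPCPG

Repeat the key across the ciphertext: JDJDJDJDJ
W(22)−J(9): 13 → N
O(14)−D(3): 11 → L
Y(24)−J(9): 15 → P
R(17)−D(3): 14 → O
P(15)−J(9): 6 → G
S(18)−D(3): 15 → P
L(11)−J(9): 2 → C
S(18)−D(3): 15 → P
P(15)−J(9): 6 → G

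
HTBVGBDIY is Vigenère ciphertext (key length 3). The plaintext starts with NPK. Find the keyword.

UER

Subtract each crib letter from the matching ciphertext letter (mod 26):
H(7)−N(13)=-6≡20 → U
T(19)−P(15)=4 → E
B(1)−K(10)=-9≡17 → R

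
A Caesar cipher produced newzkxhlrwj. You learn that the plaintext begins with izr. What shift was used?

5

From the crib: n(13)−i(8)=5, so the shift is 5.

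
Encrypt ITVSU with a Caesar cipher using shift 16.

I(8): 8+16=24 → Y
T(19): 19+16=35≡9 → J
V(21): 21+16=37≡11 → L
S(18): 18+16=34≡8 → I
U(20): 20+16=36≡10 → K

YJLIK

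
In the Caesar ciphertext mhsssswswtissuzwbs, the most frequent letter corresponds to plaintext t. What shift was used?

The most frequent ciphertext letter is s (appears 8 times).
s is position 18; t is position 19.
Shift = -1≡25.

25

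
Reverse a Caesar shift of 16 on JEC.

TOM

J(9): 9−16=-7≡19 → T
E(4): 4−16=-12≡14 → O
C(2): 2−16=-14≡12 → M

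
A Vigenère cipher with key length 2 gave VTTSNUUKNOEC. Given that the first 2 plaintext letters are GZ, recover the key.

PU

Subtract each crib letter from the matching ciphertext letter (mod 26):
V(21)−G(6)=15 → P
T(19)−Z(25)=-6≡20 → U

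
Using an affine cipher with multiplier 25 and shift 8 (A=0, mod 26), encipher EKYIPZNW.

E(4): 25·4+8=108≡4 → E
K(10): 25·10+8=258≡24 → Y
Y(24): 25·24+8=608≡10 → K
I(8): 25·8+8=208≡0 → A
P(15): 25·15+8=383≡19 → T
Z(25): 25·25+8=633≡9 → J
N(13): 25·13+8=333≡21 → V
W(22): 25·22+8=558≡12 → M

EYKATJVM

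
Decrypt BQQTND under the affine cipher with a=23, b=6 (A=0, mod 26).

The inverse of 23 mod 26 is 17, since 23·17=391≡1. Apply D(y)=17·(y−6) mod 26:
B(1): 17·(1−6)=-85≡19 → T
Q(16): 17·(16−6)=170≡14 → O
Q(16): 17·(16−6)=170≡14 → O
T(19): 17·(19−6)=221≡13 → N
N(13): 17·(13−6)=119≡15 → P
D(3): 17·(3−6)=-51≡1 → B

TOONPB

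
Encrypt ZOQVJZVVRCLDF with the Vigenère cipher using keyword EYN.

DMDZHMZTEGJQJ

Repeat the key across the message: EYNEYNEYNEYNE
Z(25)+E(4): 29≡3 → D
O(14)+Y(24): 38≡12 → M
Q(16)+N(13): 29≡3 → D
V(21)+E(4): 25 → Z
J(9)+Y(24): 33≡7 → H
Z(25)+N(13): 38≡12 → M
V(21)+E(4): 25 → Z
V(21)+Y(24): 45≡19 → T
R(17)+N(13): 30≡4 → E
C(2)+E(4): 6 → G
L(11)+Y(24): 35≡9 → J
D(3)+N(13): 16 → Q
F(5)+E(4): 9 → J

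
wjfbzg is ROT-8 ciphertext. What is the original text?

obxtry

w(22): 22−8=14 → o
j(9): 9−8=1 → b
f(5): 5−8=-3≡23 → x
b(1): 1−8=-7≡19 → t
z(25): 25−8=17 → r
g(6): 6−8=-2≡24 → y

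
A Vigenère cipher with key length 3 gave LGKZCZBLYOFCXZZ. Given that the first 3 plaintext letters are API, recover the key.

LRC

Subtract each crib letter from the matching ciphertext letter (mod 26):
L(11)−A(0)=11 → L
G(6)−P(15)=-9≡17 → R
K(10)−I(8)=2 → C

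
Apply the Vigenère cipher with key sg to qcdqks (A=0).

iivwcy

Repeat the key across the message: sgsgsg
q(16)+s(18): 34≡8 → i
c(2)+g(6): 8 → i
d(3)+s(18): 21 → v
q(16)+g(6): 22 → w
k(10)+s(18): 28≡2 → c
s(18)+g(6): 24 → y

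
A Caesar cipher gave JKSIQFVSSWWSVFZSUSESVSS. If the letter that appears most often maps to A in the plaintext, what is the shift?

18

The most frequent ciphertext letter is S (appears 9 times).
S is position 18; A is position 0.
Shift = 18.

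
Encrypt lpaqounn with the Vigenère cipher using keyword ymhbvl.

jbhrjflz

Repeat the key across the message: ymhbvlym
l(11)+y(24): 35≡9 → j
p(15)+m(12): 27≡1 → b
a(0)+h(7): 7 → h
q(16)+b(1): 17 → r
o(14)+v(21): 35≡9 → j
u(20)+l(11): 31≡5 → f
n(13)+y(24): 37≡11 → l
n(13)+m(12): 25 → z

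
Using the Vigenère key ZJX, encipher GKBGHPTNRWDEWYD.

FTYFQMSWOVMBVHA

Repeat the key across the message: ZJXZJXZJXZJXZJX
G(6)+Z(25): 31≡5 → F
K(10)+J(9): 19 → T
B(1)+X(23): 24 → Y
G(6)+Z(25): 31≡5 → F
H(7)+J(9): 16 → Q
P(15)+X(23): 38≡12 → M
T(19)+Z(25): 44≡18 → S
N(13)+J(9): 22 → W
R(17)+X(23): 40≡14 → O
W(22)+Z(25): 47≡21 → V
D(3)+J(9): 12 → M
E(4)+X(23): 27≡1 → B
W(22)+Z(25): 47≡21 → V
Y(24)+J(9): 33≡7 → H
D(3)+X(23): 26≡0 → A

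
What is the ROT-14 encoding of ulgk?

izuy

u(20): 20+14=34≡8 → i
l(11): 11+14=25 → z
g(6): 6+14=20 → u
k(10): 10+14=24 → y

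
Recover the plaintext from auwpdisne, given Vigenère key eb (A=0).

wtsozhoma

Repeat the key across the ciphertext: ebebebebe
a(0)−e(4): -4≡22 → w
u(20)−b(1): 19 → t
w(22)−e(4): 18 → s
p(15)−b(1): 14 → o
d(3)−e(4): -1≡25 → z
i(8)−b(1): 7 → h
s(18)−e(4): 14 → o
n(13)−b(1): 12 → m
e(4)−e(4): 0 → a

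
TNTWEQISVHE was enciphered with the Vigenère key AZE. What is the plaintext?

Repeat the key across the ciphertext: AZEAZEAZEAZ
T(19)−A(0): 19 → T
N(13)−Z(25): -12≡14 → O
T(19)−E(4): 15 → P
W(22)−A(0): 22 → W
E(4)−Z(25): -21≡5 → F
Q(16)−E(4): 12 → M
I(8)−A(0): 8 → I
S(18)−Z(25): -7≡19 → T
V(21)−E(4): 17 → R
H(7)−A(0): 7 → H
E(4)−Z(25): -21≡5 → F

TOPWFMITRHF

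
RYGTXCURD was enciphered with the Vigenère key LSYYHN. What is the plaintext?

GGIVQPJZF

Repeat the key across the ciphertext: LSYYHNLSY
R(17)−L(11): 6 → G
Y(24)−S(18): 6 → G
G(6)−Y(24): -18≡8 → I
T(19)−Y(24): -5≡21 → V
X(23)−H(7): 16 → Q
C(2)−N(13): -11≡15 → P
U(20)−L(11): 9 → J
R(17)−S(18): -1≡25 → Z
D(3)−Y(24): -21≡5 → F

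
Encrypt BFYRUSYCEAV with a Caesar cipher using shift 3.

B(1): 1+3=4 → E
F(5): 5+3=8 → I
Y(24): 24+3=27≡1 → B
R(17): 17+3=20 → U
U(20): 20+3=23 → X
S(18): 18+3=21 → V
Y(24): 24+3=27≡1 → B
C(2): 2+3=5 → F
E(4): 4+3=7 → H
A(0): 0+3=3 → D
V(21): 21+3=24 → Y

EIBUXVBFHDY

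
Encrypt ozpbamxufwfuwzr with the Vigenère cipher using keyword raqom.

fzfpmdxktiwumnd

Repeat the key across the message: raqomraqomraqom
o(14)+r(17): 31≡5 → f
z(25)+a(0): 25 → z
p(15)+q(16): 31≡5 → f
b(1)+o(14): 15 → p
a(0)+m(12): 12 → m
m(12)+r(17): 29≡3 → d
x(23)+a(0): 23 → x
u(20)+q(16): 36≡10 → k
f(5)+o(14): 19 → t
w(22)+m(12): 34≡8 → i
f(5)+r(17): 22 → w
u(20)+a(0): 20 → u
w(22)+q(16): 38≡12 → m
z(25)+o(14): 39≡13 → n
r(17)+m(12): 29≡3 → d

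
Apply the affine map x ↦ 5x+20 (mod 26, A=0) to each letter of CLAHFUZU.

EXUDTQPQ

C(2): 5·2+20=30≡4 → E
L(11): 5·11+20=75≡23 → X
A(0): 5·0+20=20 → U
H(7): 5·7+20=55≡3 → D
F(5): 5·5+20=45≡19 → T
U(20): 5·20+20=120≡16 → Q
Z(25): 5·25+20=145≡15 → P
U(20): 5·20+20=120≡16 → Q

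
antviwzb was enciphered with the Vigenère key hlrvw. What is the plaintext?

tccampok

Repeat the key across the ciphertext: hlrvwhlr
a(0)−h(7): -7≡19 → t
n(13)−l(11): 2 → c
t(19)−r(17): 2 → c
v(21)−v(21): 0 → a
i(8)−w(22): -14≡12 → m
w(22)−h(7): 15 → p
z(25)−l(11): 14 → o
b(1)−r(17): -16≡10 → k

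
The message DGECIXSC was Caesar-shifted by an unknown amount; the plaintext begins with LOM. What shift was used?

From the crib: D(3)−L(11)=-8≡18, so the shift is 18.

18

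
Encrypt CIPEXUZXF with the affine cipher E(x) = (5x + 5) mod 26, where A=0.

C(2): 5·2+5=15 → P
I(8): 5·8+5=45≡19 → T
P(15): 5·15+5=80≡2 → C
E(4): 5·4+5=25 → Z
X(23): 5·23+5=120≡16 → Q
U(20): 5·20+5=105≡1 → B
Z(25): 5·25+5=130≡0 → A
X(23): 5·23+5=120≡16 → Q
F(5): 5·5+5=30≡4 → E

PTCZQBAQE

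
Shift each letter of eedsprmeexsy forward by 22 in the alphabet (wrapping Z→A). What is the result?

e(4): 4+22=26≡0 → a
e(4): 4+22=26≡0 → a
d(3): 3+22=25 → z
s(18): 18+22=40≡14 → o
p(15): 15+22=37≡11 → l
r(17): 17+22=39≡13 → n
m(12): 12+22=34≡8 → i
e(4): 4+22=26≡0 → a
e(4): 4+22=26≡0 → a
x(23): 23+22=45≡19 → t
s(18): 18+22=40≡14 → o
y(24): 24+22=46≡20 → u

aazolniaatou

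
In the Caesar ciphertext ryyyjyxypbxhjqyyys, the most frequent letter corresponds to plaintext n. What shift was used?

The most frequent ciphertext letter is y (appears 8 times).
y is position 24; n is position 13.
Shift = 11.

11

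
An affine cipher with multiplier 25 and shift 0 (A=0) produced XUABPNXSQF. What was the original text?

The inverse of 25 mod 26 is 25, since 25·25=625≡1. Apply D(y)=25·(y−0) mod 26:
X(23): 25·(23−0)=575≡3 → D
U(20): 25·(20−0)=500≡6 → G
A(0): 25·(0−0)=0 → A
B(1): 25·(1−0)=25 → Z
P(15): 25·(15−0)=375≡11 → L
N(13): 25·(13−0)=325≡13 → N
X(23): 25·(23−0)=575≡3 → D
S(18): 25·(18−0)=450≡8 → I
Q(16): 25·(16−0)=400≡10 → K
F(5): 25·(5−0)=125≡21 → V

DGAZLNDIKV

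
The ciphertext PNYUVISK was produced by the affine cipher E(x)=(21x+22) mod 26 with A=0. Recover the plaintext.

The inverse of 21 mod 26 is 5, since 21·5=105≡1. Apply D(y)=5·(y−22) mod 26:
P(15): 5·(15−22)=-35≡17 → R
N(13): 5·(13−22)=-45≡7 → H
Y(24): 5·(24−22)=10 → K
U(20): 5·(20−22)=-10≡16 → Q
V(21): 5·(21−22)=-5≡21 → V
I(8): 5·(8−22)=-70≡8 → I
S(18): 5·(18−22)=-20≡6 → G
K(10): 5·(10−22)=-60≡18 → S

RHKQVIGS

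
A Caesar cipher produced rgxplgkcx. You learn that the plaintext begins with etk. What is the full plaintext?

etkcytxpk

From the crib: r(17)−e(4)=13, so the shift is 13.
Subtract 13 from each ciphertext letter:
r(17): 17−13=4 → e
g(6): 6−13=-7≡19 → t
x(23): 23−13=10 → k
p(15): 15−13=2 → c
l(11): 11−13=-2≡24 → y
g(6): 6−13=-7≡19 → t
k(10): 10−13=-3≡23 → x
c(2): 2−13=-11≡15 → p
x(23): 23−13=10 → k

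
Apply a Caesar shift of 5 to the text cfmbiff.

c(2): 2+5=7 → h
f(5): 5+5=10 → k
m(12): 12+5=17 → r
b(1): 1+5=6 → g
i(8): 8+5=13 → n
f(5): 5+5=10 → k
f(5): 5+5=10 → k

hkrgnkk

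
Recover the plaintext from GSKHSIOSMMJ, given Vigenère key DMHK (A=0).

DGDXPWHIJAC

Repeat the key across the ciphertext: DMHKDMHKDMH
G(6)−D(3): 3 → D
S(18)−M(12): 6 → G
K(10)−H(7): 3 → D
H(7)−K(10): -3≡23 → X
S(18)−D(3): 15 → P
I(8)−M(12): -4≡22 → W
O(14)−H(7): 7 → H
S(18)−K(10): 8 → I
M(12)−D(3): 9 → J
M(12)−M(12): 0 → A
J(9)−H(7): 2 → C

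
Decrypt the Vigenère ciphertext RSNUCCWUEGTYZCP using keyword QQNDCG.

BCARAWGERDRSJMC

Repeat the key across the ciphertext: QQNDCGQQNDCGQQN
R(17)−Q(16): 1 → B
S(18)−Q(16): 2 → C
N(13)−N(13): 0 → A
U(20)−D(3): 17 → R
C(2)−C(2): 0 → A
C(2)−G(6): -4≡22 → W
W(22)−Q(16): 6 → G
U(20)−Q(16): 4 → E
E(4)−N(13): -9≡17 → R
G(6)−D(3): 3 → D
T(19)−C(2): 17 → R
Y(24)−G(6): 18 → S
Z(25)−Q(16): 9 → J
C(2)−Q(16): -14≡12 → M
P(15)−N(13): 2 → C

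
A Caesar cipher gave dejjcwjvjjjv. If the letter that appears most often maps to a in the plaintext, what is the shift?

The most frequent ciphertext letter is j (appears 6 times).
j is position 9; a is position 0.
Shift = 9.

9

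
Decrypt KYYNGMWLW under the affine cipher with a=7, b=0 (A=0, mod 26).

UWWNMYSJS

The inverse of 7 mod 26 is 15, since 7·15=105≡1. Apply D(y)=15·(y−0) mod 26:
K(10): 15·(10−0)=150≡20 → U
Y(24): 15·(24−0)=360≡22 → W
Y(24): 15·(24−0)=360≡22 → W
N(13): 15·(13−0)=195≡13 → N
G(6): 15·(6−0)=90≡12 → M
M(12): 15·(12−0)=180≡24 → Y
W(22): 15·(22−0)=330≡18 → S
L(11): 15·(11−0)=165≡9 → J
W(22): 15·(22−0)=330≡18 → S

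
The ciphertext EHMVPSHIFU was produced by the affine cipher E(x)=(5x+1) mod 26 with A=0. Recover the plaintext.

LWXEITWRGJ

The inverse of 5 mod 26 is 21, since 5·21=105≡1. Apply D(y)=21·(y−1) mod 26:
E(4): 21·(4−1)=63≡11 → L
H(7): 21·(7−1)=126≡22 → W
M(12): 21·(12−1)=231≡23 → X
V(21): 21·(21−1)=420≡4 → E
P(15): 21·(15−1)=294≡8 → I
S(18): 21·(18−1)=357≡19 → T
H(7): 21·(7−1)=126≡22 → W
I(8): 21·(8−1)=147≡17 → R
F(5): 21·(5−1)=84≡6 → G
U(20): 21·(20−1)=399≡9 → J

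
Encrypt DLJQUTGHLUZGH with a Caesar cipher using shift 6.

D(3): 3+6=9 → J
L(11): 11+6=17 → R
J(9): 9+6=15 → P
Q(16): 16+6=22 → W
U(20): 20+6=26≡0 → A
T(19): 19+6=25 → Z
G(6): 6+6=12 → M
H(7): 7+6=13 → N
L(11): 11+6=17 → R
U(20): 20+6=26≡0 → A
Z(25): 25+6=31≡5 → F
G(6): 6+6=12 → M
H(7): 7+6=13 → N

JRPWAZMNRAFMN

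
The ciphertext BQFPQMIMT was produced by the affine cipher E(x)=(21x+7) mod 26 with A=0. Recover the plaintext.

WTQOTZFZI

The inverse of 21 mod 26 is 5, since 21·5=105≡1. Apply D(y)=5·(y−7) mod 26:
B(1): 5·(1−7)=-30≡22 → W
Q(16): 5·(16−7)=45≡19 → T
F(5): 5·(5−7)=-10≡16 → Q
P(15): 5·(15−7)=40≡14 → O
Q(16): 5·(16−7)=45≡19 → T
M(12): 5·(12−7)=25 → Z
I(8): 5·(8−7)=5 → F
M(12): 5·(12−7)=25 → Z
T(19): 5·(19−7)=60≡8 → I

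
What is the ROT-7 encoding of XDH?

EKO

X(23): 23+7=30≡4 → E
D(3): 3+7=10 → K
H(7): 7+7=14 → O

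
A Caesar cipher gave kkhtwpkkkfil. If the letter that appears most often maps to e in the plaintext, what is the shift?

The most frequent ciphertext letter is k (appears 5 times).
k is position 10; e is position 4.
Shift = 6.

6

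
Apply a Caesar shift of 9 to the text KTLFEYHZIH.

TCUONHQIRQ

K(10): 10+9=19 → T
T(19): 19+9=28≡2 → C
L(11): 11+9=20 → U
F(5): 5+9=14 → O
E(4): 4+9=13 → N
Y(24): 24+9=33≡7 → H
H(7): 7+9=16 → Q
Z(25): 25+9=34≡8 → I
I(8): 8+9=17 → R
H(7): 7+9=16 → Q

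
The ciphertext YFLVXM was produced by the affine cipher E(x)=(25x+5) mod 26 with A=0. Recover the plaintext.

The inverse of 25 mod 26 is 25, since 25·25=625≡1. Apply D(y)=25·(y−5) mod 26:
Y(24): 25·(24−5)=475≡7 → H
F(5): 25·(5−5)=0 → A
L(11): 25·(11−5)=150≡20 → U
V(21): 25·(21−5)=400≡10 → K
X(23): 25·(23−5)=450≡8 → I
M(12): 25·(12−5)=175≡19 → T

HAUKIT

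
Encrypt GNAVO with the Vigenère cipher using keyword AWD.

Repeat the key across the message: AWDAW
G(6)+A(0): 6 → G
N(13)+W(22): 35≡9 → J
A(0)+D(3): 3 → D
V(21)+A(0): 21 → V
O(14)+W(22): 36≡10 → K

GJDVK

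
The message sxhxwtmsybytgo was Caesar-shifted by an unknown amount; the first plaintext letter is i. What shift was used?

From the crib: s(18)−i(8)=10, so the shift is 10.

10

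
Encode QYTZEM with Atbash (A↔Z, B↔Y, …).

Q(16) → J(9)
Y(24) → B(1)
T(19) → G(6)
Z(25) → A(0)
E(4) → V(21)
M(12) → N(13)

JBGAVN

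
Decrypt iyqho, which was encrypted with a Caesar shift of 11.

xnfwd

i(8): 8−11=-3≡23 → x
y(24): 24−11=13 → n
q(16): 16−11=5 → f
h(7): 7−11=-4≡22 → w
o(14): 14−11=3 → d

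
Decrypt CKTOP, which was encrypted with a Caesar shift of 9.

TBKFG

C(2): 2−9=-7≡19 → T
K(10): 10−9=1 → B
T(19): 19−9=10 → K
O(14): 14−9=5 → F
P(15): 15−9=6 → G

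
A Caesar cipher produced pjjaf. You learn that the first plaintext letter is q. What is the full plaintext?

qkkbg

From the crib: p(15)−q(16)=-1≡25, so the shift is 25.
Subtract 25 from each ciphertext letter:
p(15): 15−25=-10≡16 → q
j(9): 9−25=-16≡10 → k
j(9): 9−25=-16≡10 → k
a(0): 0−25=-25≡1 → b
f(5): 5−25=-20≡6 → g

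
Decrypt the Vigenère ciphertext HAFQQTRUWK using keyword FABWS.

Repeat the key across the ciphertext: FABWSFABWS
H(7)−F(5): 2 → C
A(0)−A(0): 0 → A
F(5)−B(1): 4 → E
Q(16)−W(22): -6≡20 → U
Q(16)−S(18): -2≡24 → Y
T(19)−F(5): 14 → O
R(17)−A(0): 17 → R
U(20)−B(1): 19 → T
W(22)−W(22): 0 → A
K(10)−S(18): -8≡18 → S

CAEUYORTAS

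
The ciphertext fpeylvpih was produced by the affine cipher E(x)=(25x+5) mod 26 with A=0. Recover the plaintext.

The inverse of 25 mod 26 is 25, since 25·25=625≡1. Apply D(y)=25·(y−5) mod 26:
f(5): 25·(5−5)=0 → a
p(15): 25·(15−5)=250≡16 → q
e(4): 25·(4−5)=-25≡1 → b
y(24): 25·(24−5)=475≡7 → h
l(11): 25·(11−5)=150≡20 → u
v(21): 25·(21−5)=400≡10 → k
p(15): 25·(15−5)=250≡16 → q
i(8): 25·(8−5)=75≡23 → x
h(7): 25·(7−5)=50≡24 → y

aqbhukqxy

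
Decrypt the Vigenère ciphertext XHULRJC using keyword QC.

Repeat the key across the ciphertext: QCQCQCQ
X(23)−Q(16): 7 → H
H(7)−C(2): 5 → F
U(20)−Q(16): 4 → E
L(11)−C(2): 9 → J
R(17)−Q(16): 1 → B
J(9)−C(2): 7 → H
C(2)−Q(16): -14≡12 → M

HFEJBHM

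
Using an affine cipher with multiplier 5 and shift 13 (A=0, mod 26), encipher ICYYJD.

I(8): 5·8+13=53≡1 → B
C(2): 5·2+13=23 → X
Y(24): 5·24+13=133≡3 → D
Y(24): 5·24+13=133≡3 → D
J(9): 5·9+13=58≡6 → G
D(3): 5·3+13=28≡2 → C

BXDDGC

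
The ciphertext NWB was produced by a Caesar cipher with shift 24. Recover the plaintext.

N(13): 13−24=-11≡15 → P
W(22): 22−24=-2≡24 → Y
B(1): 1−24=-23≡3 → D

PYD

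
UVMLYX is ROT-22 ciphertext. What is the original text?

U(20): 20−22=-2≡24 → Y
V(21): 21−22=-1≡25 → Z
M(12): 12−22=-10≡16 → Q
L(11): 11−22=-11≡15 → P
Y(24): 24−22=2 → C
X(23): 23−22=1 → B

YZQPCB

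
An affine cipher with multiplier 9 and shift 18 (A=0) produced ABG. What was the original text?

The inverse of 9 mod 26 is 3, since 9·3=27≡1. Apply D(y)=3·(y−18) mod 26:
A(0): 3·(0−18)=-54≡24 → Y
B(1): 3·(1−18)=-51≡1 → B
G(6): 3·(6−18)=-36≡16 → Q

YBQ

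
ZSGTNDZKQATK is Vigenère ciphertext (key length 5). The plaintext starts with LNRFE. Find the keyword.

Subtract each crib letter from the matching ciphertext letter (mod 26):
Z(25)−L(11)=14 → O
S(18)−N(13)=5 → F
G(6)−R(17)=-11≡15 → P
T(19)−F(5)=14 → O
N(13)−E(4)=9 → J

OFPOJ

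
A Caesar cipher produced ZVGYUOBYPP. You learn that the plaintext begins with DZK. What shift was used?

22

From the crib: Z(25)−D(3)=22, so the shift is 22.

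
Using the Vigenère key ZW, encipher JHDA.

IDCW

Repeat the key across the message: ZWZW
J(9)+Z(25): 34≡8 → I
H(7)+W(22): 29≡3 → D
D(3)+Z(25): 28≡2 → C
A(0)+W(22): 22 → W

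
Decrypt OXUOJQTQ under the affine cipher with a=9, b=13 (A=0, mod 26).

DEVDOJSJ

The inverse of 9 mod 26 is 3, since 9·3=27≡1. Apply D(y)=3·(y−13) mod 26:
O(14): 3·(14−13)=3 → D
X(23): 3·(23−13)=30≡4 → E
U(20): 3·(20−13)=21 → V
O(14): 3·(14−13)=3 → D
J(9): 3·(9−13)=-12≡14 → O
Q(16): 3·(16−13)=9 → J
T(19): 3·(19−13)=18 → S
Q(16): 3·(16−13)=9 → J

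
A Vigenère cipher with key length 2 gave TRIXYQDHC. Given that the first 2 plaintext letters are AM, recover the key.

Subtract each crib letter from the matching ciphertext letter (mod 26):
T(19)−A(0)=19 → T
R(17)−M(12)=5 → F

TF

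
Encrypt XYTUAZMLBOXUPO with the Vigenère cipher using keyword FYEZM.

CWXTMEKPAACSTN

Repeat the key across the message: FYEZMFYEZMFYEZ
X(23)+F(5): 28≡2 → C
Y(24)+Y(24): 48≡22 → W
T(19)+E(4): 23 → X
U(20)+Z(25): 45≡19 → T
A(0)+M(12): 12 → M
Z(25)+F(5): 30≡4 → E
M(12)+Y(24): 36≡10 → K
L(11)+E(4): 15 → P
B(1)+Z(25): 26≡0 → A
O(14)+M(12): 26≡0 → A
X(23)+F(5): 28≡2 → C
U(20)+Y(24): 44≡18 → S
P(15)+E(4): 19 → T
O(14)+Z(25): 39≡13 → N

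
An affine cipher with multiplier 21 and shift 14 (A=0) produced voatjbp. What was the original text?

jaizbnf

The inverse of 21 mod 26 is 5, since 21·5=105≡1. Apply D(y)=5·(y−14) mod 26:
v(21): 5·(21−14)=35≡9 → j
o(14): 5·(14−14)=0 → a
a(0): 5·(0−14)=-70≡8 → i
t(19): 5·(19−14)=25 → z
j(9): 5·(9−14)=-25≡1 → b
b(1): 5·(1−14)=-65≡13 → n
p(15): 5·(15−14)=5 → f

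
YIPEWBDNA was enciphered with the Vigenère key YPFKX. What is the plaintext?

Repeat the key across the ciphertext: YPFKXYPFK
Y(24)−Y(24): 0 → A
I(8)−P(15): -7≡19 → T
P(15)−F(5): 10 → K
E(4)−K(10): -6≡20 → U
W(22)−X(23): -1≡25 → Z
B(1)−Y(24): -23≡3 → D
D(3)−P(15): -12≡14 → O
N(13)−F(5): 8 → I
A(0)−K(10): -10≡16 → Q

ATKUZDOIQ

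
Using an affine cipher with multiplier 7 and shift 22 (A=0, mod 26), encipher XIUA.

BAGW

X(23): 7·23+22=183≡1 → B
I(8): 7·8+22=78≡0 → A
U(20): 7·20+22=162≡6 → G
A(0): 7·0+22=22 → W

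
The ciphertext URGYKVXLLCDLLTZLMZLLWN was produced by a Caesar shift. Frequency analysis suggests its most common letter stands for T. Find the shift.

The most frequent ciphertext letter is L (appears 7 times).
L is position 11; T is position 19.
Shift = -8≡18.

18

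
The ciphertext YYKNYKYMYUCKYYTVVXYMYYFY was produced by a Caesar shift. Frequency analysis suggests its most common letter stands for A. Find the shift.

The most frequent ciphertext letter is Y (appears 11 times).
Y is position 24; A is position 0.
Shift = 24.

24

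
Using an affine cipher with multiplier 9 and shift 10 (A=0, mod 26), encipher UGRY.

U(20): 9·20+10=190≡8 → I
G(6): 9·6+10=64≡12 → M
R(17): 9·17+10=163≡7 → H
Y(24): 9·24+10=226≡18 → S

IMHS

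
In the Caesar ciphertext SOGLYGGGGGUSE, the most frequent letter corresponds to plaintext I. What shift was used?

The most frequent ciphertext letter is G (appears 6 times).
G is position 6; I is position 8.
Shift = -2≡24.

24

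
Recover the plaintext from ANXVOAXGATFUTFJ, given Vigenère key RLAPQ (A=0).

JCXGYJMGLDOJTQT

Repeat the key across the ciphertext: RLAPQRLAPQRLAPQ
A(0)−R(17): -17≡9 → J
N(13)−L(11): 2 → C
X(23)−A(0): 23 → X
V(21)−P(15): 6 → G
O(14)−Q(16): -2≡24 → Y
A(0)−R(17): -17≡9 → J
X(23)−L(11): 12 → M
G(6)−A(0): 6 → G
A(0)−P(15): -15≡11 → L
T(19)−Q(16): 3 → D
F(5)−R(17): -12≡14 → O
U(20)−L(11): 9 → J
T(19)−A(0): 19 → T
F(5)−P(15): -10≡16 → Q
J(9)−Q(16): -7≡19 → T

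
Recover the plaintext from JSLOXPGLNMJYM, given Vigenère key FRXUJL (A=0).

EBOUOEBUQSANH

Repeat the key across the ciphertext: FRXUJLFRXUJLF
J(9)−F(5): 4 → E
S(18)−R(17): 1 → B
L(11)−X(23): -12≡14 → O
O(14)−U(20): -6≡20 → U
X(23)−J(9): 14 → O
P(15)−L(11): 4 → E
G(6)−F(5): 1 → B
L(11)−R(17): -6≡20 → U
N(13)−X(23): -10≡16 → Q
M(12)−U(20): -8≡18 → S
J(9)−J(9): 0 → A
Y(24)−L(11): 13 → N
M(12)−F(5): 7 → H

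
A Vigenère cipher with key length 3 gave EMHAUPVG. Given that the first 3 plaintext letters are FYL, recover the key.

ZOW

Subtract each crib letter from the matching ciphertext letter (mod 26):
E(4)−F(5)=-1≡25 → Z
M(12)−Y(24)=-12≡14 → O
H(7)−L(11)=-4≡22 → W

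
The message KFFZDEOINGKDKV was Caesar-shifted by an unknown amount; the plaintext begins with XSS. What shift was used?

From the crib: K(10)−X(23)=-13≡13, so the shift is 13.

13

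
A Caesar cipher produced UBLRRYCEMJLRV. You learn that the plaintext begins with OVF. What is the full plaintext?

From the crib: U(20)−O(14)=6, so the shift is 6.
Subtract 6 from each ciphertext letter:
U(20): 20−6=14 → O
B(1): 1−6=-5≡21 → V
L(11): 11−6=5 → F
R(17): 17−6=11 → L
R(17): 17−6=11 → L
Y(24): 24−6=18 → S
C(2): 2−6=-4≡22 → W
E(4): 4−6=-2≡24 → Y
M(12): 12−6=6 → G
J(9): 9−6=3 → D
L(11): 11−6=5 → F
R(17): 17−6=11 → L
V(21): 21−6=15 → P

OVFLLSWYGDFLP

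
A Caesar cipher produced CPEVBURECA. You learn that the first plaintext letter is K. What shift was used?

From the crib: C(2)−K(10)=-8≡18, so the shift is 18.

18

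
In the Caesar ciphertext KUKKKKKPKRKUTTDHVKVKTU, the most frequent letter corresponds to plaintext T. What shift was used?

17

The most frequent ciphertext letter is K (appears 10 times).
K is position 10; T is position 19.
Shift = -9≡17.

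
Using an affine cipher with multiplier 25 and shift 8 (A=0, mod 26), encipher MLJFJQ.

M(12): 25·12+8=308≡22 → W
L(11): 25·11+8=283≡23 → X
J(9): 25·9+8=233≡25 → Z
F(5): 25·5+8=133≡3 → D
J(9): 25·9+8=233≡25 → Z
Q(16): 25·16+8=408≡18 → S

WXZDZS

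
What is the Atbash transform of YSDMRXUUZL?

Y(24) → B(1)
S(18) → H(7)
D(3) → W(22)
M(12) → N(13)
R(17) → I(8)
X(23) → C(2)
U(20) → F(5)
U(20) → F(5)
Z(25) → A(0)
L(11) → O(14)

BHWNICFFAO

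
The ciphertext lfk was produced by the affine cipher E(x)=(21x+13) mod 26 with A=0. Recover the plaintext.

qml

The inverse of 21 mod 26 is 5, since 21·5=105≡1. Apply D(y)=5·(y−13) mod 26:
l(11): 5·(11−13)=-10≡16 → q
f(5): 5·(5−13)=-40≡12 → m
k(10): 5·(10−13)=-15≡11 → l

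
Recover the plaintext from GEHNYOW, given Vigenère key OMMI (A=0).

Repeat the key across the ciphertext: OMMIOMM
G(6)−O(14): -8≡18 → S
E(4)−M(12): -8≡18 → S
H(7)−M(12): -5≡21 → V
N(13)−I(8): 5 → F
Y(24)−O(14): 10 → K
O(14)−M(12): 2 → C
W(22)−M(12): 10 → K

SSVFKCK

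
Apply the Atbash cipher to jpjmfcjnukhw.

j(9) → q(16)
p(15) → k(10)
j(9) → q(16)
m(12) → n(13)
f(5) → u(20)
c(2) → x(23)
j(9) → q(16)
n(13) → m(12)
u(20) → f(5)
k(10) → p(15)
h(7) → s(18)
w(22) → d(3)

qkqnuxqmfpsd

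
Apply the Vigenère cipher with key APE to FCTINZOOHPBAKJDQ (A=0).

Repeat the key across the message: APEAPEAPEAPEAPEA
F(5)+A(0): 5 → F
C(2)+P(15): 17 → R
T(19)+E(4): 23 → X
I(8)+A(0): 8 → I
N(13)+P(15): 28≡2 → C
Z(25)+E(4): 29≡3 → D
O(14)+A(0): 14 → O
O(14)+P(15): 29≡3 → D
H(7)+E(4): 11 → L
P(15)+A(0): 15 → P
B(1)+P(15): 16 → Q
A(0)+E(4): 4 → E
K(10)+A(0): 10 → K
J(9)+P(15): 24 → Y
D(3)+E(4): 7 → H
Q(16)+A(0): 16 → Q

FRXICDODLPQEKYHQ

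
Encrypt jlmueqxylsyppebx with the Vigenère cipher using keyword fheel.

osqypvecpddwtimc

Repeat the key across the message: fheelfheelfheelf
j(9)+f(5): 14 → o
l(11)+h(7): 18 → s
m(12)+e(4): 16 → q
u(20)+e(4): 24 → y
e(4)+l(11): 15 → p
q(16)+f(5): 21 → v
x(23)+h(7): 30≡4 → e
y(24)+e(4): 28≡2 → c
l(11)+e(4): 15 → p
s(18)+l(11): 29≡3 → d
y(24)+f(5): 29≡3 → d
p(15)+h(7): 22 → w
p(15)+e(4): 19 → t
e(4)+e(4): 8 → i
b(1)+l(11): 12 → m
x(23)+f(5): 28≡2 → c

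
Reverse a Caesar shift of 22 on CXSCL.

C(2): 2−22=-20≡6 → G
X(23): 23−22=1 → B
S(18): 18−22=-4≡22 → W
C(2): 2−22=-20≡6 → G
L(11): 11−22=-11≡15 → P

GBWGP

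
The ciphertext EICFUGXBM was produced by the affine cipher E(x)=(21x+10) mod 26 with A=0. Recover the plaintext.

WQMBYGNHK

The inverse of 21 mod 26 is 5, since 21·5=105≡1. Apply D(y)=5·(y−10) mod 26:
E(4): 5·(4−10)=-30≡22 → W
I(8): 5·(8−10)=-10≡16 → Q
C(2): 5·(2−10)=-40≡12 → M
F(5): 5·(5−10)=-25≡1 → B
U(20): 5·(20−10)=50≡24 → Y
G(6): 5·(6−10)=-20≡6 → G
X(23): 5·(23−10)=65≡13 → N
B(1): 5·(1−10)=-45≡7 → H
M(12): 5·(12−10)=10 → K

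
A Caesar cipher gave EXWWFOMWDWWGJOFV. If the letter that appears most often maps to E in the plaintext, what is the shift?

The most frequent ciphertext letter is W (appears 5 times).
W is position 22; E is position 4.
Shift = 18.

18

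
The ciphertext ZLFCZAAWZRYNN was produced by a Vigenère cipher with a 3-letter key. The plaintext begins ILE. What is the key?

Subtract each crib letter from the matching ciphertext letter (mod 26):
Z(25)−I(8)=17 → R
L(11)−L(11)=0 → A
F(5)−E(4)=1 → B

RAB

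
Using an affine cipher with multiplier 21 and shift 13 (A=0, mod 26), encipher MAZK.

FNSP

M(12): 21·12+13=265≡5 → F
A(0): 21·0+13=13 → N
Z(25): 21·25+13=538≡18 → S
K(10): 21·10+13=223≡15 → P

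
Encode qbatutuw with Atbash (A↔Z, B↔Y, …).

jyzgfgfd

q(16) → j(9)
b(1) → y(24)
a(0) → z(25)
t(19) → g(6)
u(20) → f(5)
t(19) → g(6)
u(20) → f(5)
w(22) → d(3)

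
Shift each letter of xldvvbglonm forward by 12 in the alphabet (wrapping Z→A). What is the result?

jxphhnsxazy

x(23): 23+12=35≡9 → j
l(11): 11+12=23 → x
d(3): 3+12=15 → p
v(21): 21+12=33≡7 → h
v(21): 21+12=33≡7 → h
b(1): 1+12=13 → n
g(6): 6+12=18 → s
l(11): 11+12=23 → x
o(14): 14+12=26≡0 → a
n(13): 13+12=25 → z
m(12): 12+12=24 → y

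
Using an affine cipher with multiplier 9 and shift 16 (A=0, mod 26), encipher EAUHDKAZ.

AQOBRCQH

E(4): 9·4+16=52≡0 → A
A(0): 9·0+16=16 → Q
U(20): 9·20+16=196≡14 → O
H(7): 9·7+16=79≡1 → B
D(3): 9·3+16=43≡17 → R
K(10): 9·10+16=106≡2 → C
A(0): 9·0+16=16 → Q
Z(25): 9·25+16=241≡7 → H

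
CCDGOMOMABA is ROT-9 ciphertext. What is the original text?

C(2): 2−9=-7≡19 → T
C(2): 2−9=-7≡19 → T
D(3): 3−9=-6≡20 → U
G(6): 6−9=-3≡23 → X
O(14): 14−9=5 → F
M(12): 12−9=3 → D
O(14): 14−9=5 → F
M(12): 12−9=3 → D
A(0): 0−9=-9≡17 → R
B(1): 1−9=-8≡18 → S
A(0): 0−9=-9≡17 → R

TTUXFDFDRSR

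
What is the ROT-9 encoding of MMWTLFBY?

VVFCUOKH

M(12): 12+9=21 → V
M(12): 12+9=21 → V
W(22): 22+9=31≡5 → F
T(19): 19+9=28≡2 → C
L(11): 11+9=20 → U
F(5): 5+9=14 → O
B(1): 1+9=10 → K
Y(24): 24+9=33≡7 → H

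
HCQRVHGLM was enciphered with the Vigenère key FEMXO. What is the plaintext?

CYEUHCCZP

Repeat the key across the ciphertext: FEMXOFEMX
H(7)−F(5): 2 → C
C(2)−E(4): -2≡24 → Y
Q(16)−M(12): 4 → E
R(17)−X(23): -6≡20 → U
V(21)−O(14): 7 → H
H(7)−F(5): 2 → C
G(6)−E(4): 2 → C
L(11)−M(12): -1≡25 → Z
M(12)−X(23): -11≡15 → P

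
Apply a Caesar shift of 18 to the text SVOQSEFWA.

S(18): 18+18=36≡10 → K
V(21): 21+18=39≡13 → N
O(14): 14+18=32≡6 → G
Q(16): 16+18=34≡8 → I
S(18): 18+18=36≡10 → K
E(4): 4+18=22 → W
F(5): 5+18=23 → X
W(22): 22+18=40≡14 → O
A(0): 0+18=18 → S

KNGIKWXOS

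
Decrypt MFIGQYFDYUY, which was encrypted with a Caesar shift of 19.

M(12): 12−19=-7≡19 → T
F(5): 5−19=-14≡12 → M
I(8): 8−19=-11≡15 → P
G(6): 6−19=-13≡13 → N
Q(16): 16−19=-3≡23 → X
Y(24): 24−19=5 → F
F(5): 5−19=-14≡12 → M
D(3): 3−19=-16≡10 → K
Y(24): 24−19=5 → F
U(20): 20−19=1 → B
Y(24): 24−19=5 → F

TMPNXFMKFBF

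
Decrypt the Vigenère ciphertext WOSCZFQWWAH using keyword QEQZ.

Repeat the key across the ciphertext: QEQZQEQZQEQ
W(22)−Q(16): 6 → G
O(14)−E(4): 10 → K
S(18)−Q(16): 2 → C
C(2)−Z(25): -23≡3 → D
Z(25)−Q(16): 9 → J
F(5)−E(4): 1 → B
Q(16)−Q(16): 0 → A
W(22)−Z(25): -3≡23 → X
W(22)−Q(16): 6 → G
A(0)−E(4): -4≡22 → W
H(7)−Q(16): -9≡17 → R

GKCDJBAXGWR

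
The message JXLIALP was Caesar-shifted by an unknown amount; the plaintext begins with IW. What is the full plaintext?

From the crib: J(9)−I(8)=1, so the shift is 1.
Subtract 1 from each ciphertext letter:
J(9): 9−1=8 → I
X(23): 23−1=22 → W
L(11): 11−1=10 → K
I(8): 8−1=7 → H
A(0): 0−1=-1≡25 → Z
L(11): 11−1=10 → K
P(15): 15−1=14 → O

IWKHZKO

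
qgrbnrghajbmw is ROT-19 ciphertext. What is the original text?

q(16): 16−19=-3≡23 → x
g(6): 6−19=-13≡13 → n
r(17): 17−19=-2≡24 → y
b(1): 1−19=-18≡8 → i
n(13): 13−19=-6≡20 → u
r(17): 17−19=-2≡24 → y
g(6): 6−19=-13≡13 → n
h(7): 7−19=-12≡14 → o
a(0): 0−19=-19≡7 → h
j(9): 9−19=-10≡16 → q
b(1): 1−19=-18≡8 → i
m(12): 12−19=-7≡19 → t
w(22): 22−19=3 → d

xnyiuynohqitd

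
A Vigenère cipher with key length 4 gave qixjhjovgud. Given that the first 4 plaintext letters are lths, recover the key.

Subtract each crib letter from the matching ciphertext letter (mod 26):
q(16)−l(11)=5 → f
i(8)−t(19)=-11≡15 → p
x(23)−h(7)=16 → q
j(9)−s(18)=-9≡17 → r

fpqr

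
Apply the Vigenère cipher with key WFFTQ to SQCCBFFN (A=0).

OVHVRBKS

Repeat the key across the message: WFFTQWFF
S(18)+W(22): 40≡14 → O
Q(16)+F(5): 21 → V
C(2)+F(5): 7 → H
C(2)+T(19): 21 → V
B(1)+Q(16): 17 → R
F(5)+W(22): 27≡1 → B
F(5)+F(5): 10 → K
N(13)+F(5): 18 → S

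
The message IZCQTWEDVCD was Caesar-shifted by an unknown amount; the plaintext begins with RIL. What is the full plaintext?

From the crib: I(8)−R(17)=-9≡17, so the shift is 17.
Subtract 17 from each ciphertext letter:
I(8): 8−17=-9≡17 → R
Z(25): 25−17=8 → I
C(2): 2−17=-15≡11 → L
Q(16): 16−17=-1≡25 → Z
T(19): 19−17=2 → C
W(22): 22−17=5 → F
E(4): 4−17=-13≡13 → N
D(3): 3−17=-14≡12 → M
V(21): 21−17=4 → E
C(2): 2−17=-15≡11 → L
D(3): 3−17=-14≡12 → M

RILZCFNMELM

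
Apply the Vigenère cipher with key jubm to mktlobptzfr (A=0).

Repeat the key across the message: jubmjubmjub
m(12)+j(9): 21 → v
k(10)+u(20): 30≡4 → e
t(19)+b(1): 20 → u
l(11)+m(12): 23 → x
o(14)+j(9): 23 → x
b(1)+u(20): 21 → v
p(15)+b(1): 16 → q
t(19)+m(12): 31≡5 → f
z(25)+j(9): 34≡8 → i
f(5)+u(20): 25 → z
r(17)+b(1): 18 → s

veuxxvqfizs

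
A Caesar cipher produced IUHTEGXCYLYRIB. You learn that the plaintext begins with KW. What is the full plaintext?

From the crib: I(8)−K(10)=-2≡24, so the shift is 24.
Subtract 24 from each ciphertext letter:
I(8): 8−24=-16≡10 → K
U(20): 20−24=-4≡22 → W
H(7): 7−24=-17≡9 → J
T(19): 19−24=-5≡21 → V
E(4): 4−24=-20≡6 → G
G(6): 6−24=-18≡8 → I
X(23): 23−24=-1≡25 → Z
C(2): 2−24=-22≡4 → E
Y(24): 24−24=0 → A
L(11): 11−24=-13≡13 → N
Y(24): 24−24=0 → A
R(17): 17−24=-7≡19 → T
I(8): 8−24=-16≡10 → K
B(1): 1−24=-23≡3 → D

KWJVGIZEANATKD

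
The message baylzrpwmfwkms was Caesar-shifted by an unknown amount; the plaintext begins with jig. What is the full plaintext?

From the crib: b(1)−j(9)=-8≡18, so the shift is 18.
Subtract 18 from each ciphertext letter:
b(1): 1−18=-17≡9 → j
a(0): 0−18=-18≡8 → i
y(24): 24−18=6 → g
l(11): 11−18=-7≡19 → t
z(25): 25−18=7 → h
r(17): 17−18=-1≡25 → z
p(15): 15−18=-3≡23 → x
w(22): 22−18=4 → e
m(12): 12−18=-6≡20 → u
f(5): 5−18=-13≡13 → n
w(22): 22−18=4 → e
k(10): 10−18=-8≡18 → s
m(12): 12−18=-6≡20 → u
s(18): 18−18=0 → a

jigthzxeunesua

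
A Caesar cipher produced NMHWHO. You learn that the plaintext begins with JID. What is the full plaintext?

From the crib: N(13)−J(9)=4, so the shift is 4.
Subtract 4 from each ciphertext letter:
N(13): 13−4=9 → J
M(12): 12−4=8 → I
H(7): 7−4=3 → D
W(22): 22−4=18 → S
H(7): 7−4=3 → D
O(14): 14−4=10 → K

JIDSDK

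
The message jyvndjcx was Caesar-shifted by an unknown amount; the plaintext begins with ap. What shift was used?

9

From the crib: j(9)−a(0)=9, so the shift is 9.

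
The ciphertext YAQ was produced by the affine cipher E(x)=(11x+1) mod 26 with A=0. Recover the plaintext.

VHZ

The inverse of 11 mod 26 is 19, since 11·19=209≡1. Apply D(y)=19·(y−1) mod 26:
Y(24): 19·(24−1)=437≡21 → V
A(0): 19·(0−1)=-19≡7 → H
Q(16): 19·(16−1)=285≡25 → Z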